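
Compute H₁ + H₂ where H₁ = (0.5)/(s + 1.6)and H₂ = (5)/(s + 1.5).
Parallel: H = H₁ + H₂ = (n₁·d₂ + n₂·d₁)/(d₁·d₂).
n₁·d₂ = 0.5*s + 0.75. n₂·d₁ = 5*s + 8. Sum = 5.5*s + 8.75. d₁·d₂ = s^2 + 3.1*s + 2.4.
H(s) = (5.5*s + 8.75)/(s^2 + 3.1*s + 2.4)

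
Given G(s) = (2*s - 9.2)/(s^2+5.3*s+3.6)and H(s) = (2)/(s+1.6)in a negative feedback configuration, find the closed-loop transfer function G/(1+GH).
Closed-loop T = G/(1+GH).
Numerator: G_num * H_den = 2*s^2 - 6*s - 14.72.
Denominator: G_den * H_den + G_num * H_num = (s^3 + 6.9*s^2 + 12.08*s + 5.76) + (4*s - 18.4) = s^3 + 6.9*s^2 + 16.08*s - 12.64.
T(s) = (2*s^2 - 6*s - 14.72)/(s^3 + 6.9*s^2 + 16.08*s - 12.64)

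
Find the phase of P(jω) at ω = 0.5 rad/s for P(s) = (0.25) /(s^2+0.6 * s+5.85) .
Substitute s = j*0.5: P(j0.5) = 0.0445151 - 0.00238474j.
∠P(j0.5) = atan2(Im, Re) = atan2(-0.00238474, 0.0445151) = -3.07°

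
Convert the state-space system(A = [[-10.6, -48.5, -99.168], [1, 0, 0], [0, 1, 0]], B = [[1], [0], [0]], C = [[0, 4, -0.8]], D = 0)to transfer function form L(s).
L(s) = C(sI - A)⁻¹B + D.
Characteristic polynomial det(sI - A) = s^3 + 10.6*s^2 + 48.5*s + 99.168.
Numerator from C·adj(sI-A)·B + D·det(sI-A) = 4*s - 0.8.
L(s) = (4*s - 0.8)/(s^3 + 10.6*s^2 + 48.5*s + 99.168)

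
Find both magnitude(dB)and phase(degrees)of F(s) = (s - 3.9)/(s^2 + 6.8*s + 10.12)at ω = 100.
Substitute s = j*100: F(j100) = 0.00106683 - 0.00993751j.
|F| = 20*log₁₀(sqrt(Re²+Im²)) = -40.00 dB.
∠F = atan2(Im, Re) = -83.87°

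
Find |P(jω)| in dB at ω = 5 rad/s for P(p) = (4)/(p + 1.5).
Substitute p = j*5: P(j5) = 0.220183 - 0.733945j.
|P(j5)| = sqrt(Re² + Im²) = 0.7663.
20*log₁₀(0.7663) = -2.31 dB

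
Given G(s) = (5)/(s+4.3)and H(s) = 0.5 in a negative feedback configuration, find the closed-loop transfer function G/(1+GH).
Closed-loop T = G/(1+GH).
Numerator: G_num * H_den = 5.
Denominator: G_den * H_den + G_num * H_num = (s + 4.3) + (2.5) = s + 6.8.
T(s) = (5)/(s + 6.8)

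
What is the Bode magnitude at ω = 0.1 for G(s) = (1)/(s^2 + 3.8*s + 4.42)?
Substitute s = j*0.1: G(j0.1) = 0.225086 - 0.0193952j.
|G(j0.1)| = sqrt(Re² + Im²) = 0.2259.
20*log₁₀(0.2259) = -12.92 dB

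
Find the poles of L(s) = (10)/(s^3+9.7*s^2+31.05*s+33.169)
Set denominator = 0: s^3 + 9.7*s^2 + 31.05*s + 33.169 = (s + 4.1)(s^2 + 5.6*s + 8.09) = 0 → Poles: -2.8 + 0.5j, -2.8 - 0.5j, -4.1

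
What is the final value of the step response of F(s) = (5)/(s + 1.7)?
FVT: lim_{t→∞} y(t) = lim_{s→0} s*Y(s) where Y(s) = F(s)/s.
= lim_{s→0} F(s) = F(0) = num(0)/den(0) = 5/1.7 = 2.941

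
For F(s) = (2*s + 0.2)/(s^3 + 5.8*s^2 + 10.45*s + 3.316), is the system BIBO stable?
Denominator: s^3 + 5.8*s^2 + 10.45*s + 3.316 = (s + 0.4)(s^2 + 5.4*s + 8.29). Poles: -0.4, -2.7 + 1j, -2.7 - 1j. All Re(p)<0: Yes (stable)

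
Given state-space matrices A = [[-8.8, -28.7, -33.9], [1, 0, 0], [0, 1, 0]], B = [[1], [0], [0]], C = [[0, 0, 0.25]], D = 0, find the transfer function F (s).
F(s) = C(sI - A)⁻¹B + D.
Characteristic polynomial det(sI - A) = s^3 + 8.8*s^2 + 28.7*s + 33.9.
Numerator from C·adj(sI-A)·B + D·det(sI-A) = 0.25.
F(s) = (0.25)/(s^3 + 8.8*s^2 + 28.7*s + 33.9)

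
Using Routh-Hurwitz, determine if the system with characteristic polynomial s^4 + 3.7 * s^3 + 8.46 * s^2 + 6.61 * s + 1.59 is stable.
Routh array:
s^4: [1, 8.46, 1.59]; s^3: [3.7, 6.61]; s^2: [6.67351, 1.59]; s^1: [5.72846]; s^0: [1.59]
First column: [1, 3.7, 6.67351, 5.72846, 1.59]. Sign changes = 0.
Yes, stable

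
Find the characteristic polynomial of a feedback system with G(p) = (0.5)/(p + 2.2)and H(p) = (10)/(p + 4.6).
Characteristic poly = G_den * H_den + G_num * H_num = (p^2 + 6.8*p + 10.12) + (5) = p^2 + 6.8*p + 15.12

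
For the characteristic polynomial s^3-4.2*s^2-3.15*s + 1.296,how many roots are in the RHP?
s^3 - 4.2*s^2 - 3.15*s + 1.296 = (s - 4.8)(s + 0.9)(s - 0.3). Poles: -0.9, 0.3, 4.8. RHP poles (Re>0): 2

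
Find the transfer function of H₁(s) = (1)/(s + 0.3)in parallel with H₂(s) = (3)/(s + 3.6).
Parallel: H = H₁ + H₂ = (n₁·d₂ + n₂·d₁)/(d₁·d₂).
n₁·d₂ = s + 3.6. n₂·d₁ = 3*s + 0.9. Sum = 4*s + 4.5. d₁·d₂ = s^2 + 3.9*s + 1.08.
H(s) = (4*s + 4.5)/(s^2 + 3.9*s + 1.08)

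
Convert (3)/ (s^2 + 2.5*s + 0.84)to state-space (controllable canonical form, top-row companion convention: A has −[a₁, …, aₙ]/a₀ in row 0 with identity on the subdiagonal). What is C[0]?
Reachable canonical form: C = numerator coefficients (right-aligned, zero-padded to length n).
num = 3, C = [[0, 3]].
C[0] = 0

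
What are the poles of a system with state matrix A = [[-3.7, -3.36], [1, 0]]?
Eigenvalues solve det(λI - A) = 0.
Characteristic polynomial: λ^2 + 3.7*λ + 3.36 = 0.
Factor: (λ + 1.6)(λ + 2.1) = 0.
Roots: -1.6, -2.1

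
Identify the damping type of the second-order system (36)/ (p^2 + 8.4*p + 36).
Standard form: ωn²/(p²+2ζωn·p+ωn²) gives ωn=6, ζ=0.7.
Underdamped (ζ = 0.7 < 1)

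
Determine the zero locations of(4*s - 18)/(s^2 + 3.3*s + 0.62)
Set numerator = 0: 4*s - 18 = 0 → Zeros: 4.5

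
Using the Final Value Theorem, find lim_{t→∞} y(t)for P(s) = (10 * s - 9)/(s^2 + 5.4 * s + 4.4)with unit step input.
FVT: lim_{t→∞} y(t) = lim_{s→0} s*Y(s) where Y(s) = P(s)/s.
= lim_{s→0} P(s) = P(0) = num(0)/den(0) = -9/4.4 = -2.045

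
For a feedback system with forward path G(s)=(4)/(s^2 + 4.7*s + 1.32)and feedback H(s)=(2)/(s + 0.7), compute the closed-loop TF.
Closed-loop T = G/(1+GH).
Numerator: G_num * H_den = 4*s + 2.8.
Denominator: G_den * H_den + G_num * H_num = (s^3 + 5.4*s^2 + 4.61*s + 0.924) + (8) = s^3 + 5.4*s^2 + 4.61*s + 8.924.
T(s) = (4*s + 2.8)/(s^3 + 5.4*s^2 + 4.61*s + 8.924)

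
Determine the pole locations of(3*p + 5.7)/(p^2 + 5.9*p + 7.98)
Set denominator = 0: p^2 + 5.9*p + 7.98 = (p + 3.8)(p + 2.1) = 0 → Poles: -2.1, -3.8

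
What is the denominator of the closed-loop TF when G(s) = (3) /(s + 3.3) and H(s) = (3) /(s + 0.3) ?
Characteristic poly = G_den * H_den + G_num * H_num = (s^2 + 3.6*s + 0.99) + (9) = s^2 + 3.6*s + 9.99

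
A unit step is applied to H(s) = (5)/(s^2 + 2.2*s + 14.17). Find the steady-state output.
FVT: lim_{t→∞} y(t) = lim_{s→0} s*Y(s) where Y(s) = H(s)/s.
= lim_{s→0} H(s) = H(0) = num(0)/den(0) = 5/14.17 = 0.3529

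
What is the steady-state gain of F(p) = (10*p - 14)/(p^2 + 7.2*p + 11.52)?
DC gain = F(0) = num(0)/den(0) = -14/11.52 = -1.215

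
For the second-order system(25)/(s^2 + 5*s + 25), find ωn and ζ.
Standard form: ωn²/(s²+2ζωn·s+ωn²).
const=25=ωn² → ωn=5, s coeff=5=2ζωn → ζ=0.5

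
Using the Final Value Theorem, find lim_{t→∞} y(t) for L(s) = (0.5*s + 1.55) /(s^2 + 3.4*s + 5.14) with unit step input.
FVT: lim_{t→∞} y(t) = lim_{s→0} s*Y(s) where Y(s) = L(s)/s.
= lim_{s→0} L(s) = L(0) = num(0)/den(0) = 1.55/5.14 = 0.3016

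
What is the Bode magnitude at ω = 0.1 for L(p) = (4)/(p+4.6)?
Substitute p = j*0.1: L(j0.1) = 0.869154 - 0.0188947j.
|L(j0.1)| = sqrt(Re² + Im²) = 0.8694.
20*log₁₀(0.8694) = -1.22 dB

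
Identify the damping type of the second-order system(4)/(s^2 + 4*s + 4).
Standard form: ωn²/(s²+2ζωn·s+ωn²) gives ωn=2, ζ=1.
Critically damped (ζ = 1)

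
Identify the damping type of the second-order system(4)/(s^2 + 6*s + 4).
Standard form: ωn²/(s²+2ζωn·s+ωn²) gives ωn=2, ζ=1.5.
Overdamped (ζ = 1.5 > 1)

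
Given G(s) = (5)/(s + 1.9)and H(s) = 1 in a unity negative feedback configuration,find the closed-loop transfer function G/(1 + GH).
Closed-loop T = G/(1+GH).
Numerator: G_num * H_den = 5.
Denominator: G_den * H_den + G_num * H_num = (s + 1.9) + (5) = s + 6.9.
T(s) = (5)/(s + 6.9)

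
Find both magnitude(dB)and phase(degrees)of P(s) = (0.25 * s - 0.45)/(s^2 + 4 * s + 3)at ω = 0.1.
Substitute s = j*0.1: P(j0.1) = -0.146757 + 0.0279942j.
|P| = 20*log₁₀(sqrt(Re²+Im²)) = -16.51 dB.
∠P = atan2(Im, Re) = 169.20°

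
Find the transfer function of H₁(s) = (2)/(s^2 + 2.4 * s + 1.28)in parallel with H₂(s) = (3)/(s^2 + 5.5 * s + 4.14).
Parallel: H = H₁ + H₂ = (n₁·d₂ + n₂·d₁)/(d₁·d₂).
n₁·d₂ = 2*s^2 + 11*s + 8.28. n₂·d₁ = 3*s^2 + 7.2*s + 3.84. Sum = 5*s^2 + 18.2*s + 12.12. d₁·d₂ = s^4 + 7.9*s^3 + 18.62*s^2 + 16.976*s + 5.2992.
H(s) = (5*s^2 + 18.2*s + 12.12)/(s^4 + 7.9*s^3 + 18.62*s^2 + 16.976*s + 5.2992)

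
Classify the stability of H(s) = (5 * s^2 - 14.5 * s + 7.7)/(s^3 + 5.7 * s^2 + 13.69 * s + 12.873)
Denominator: s^3 + 5.7*s^2 + 13.69*s + 12.873 = (s + 2.1)(s^2 + 3.6*s + 6.13). Poles: -1.8 + 1.7j, -1.8 - 1.7j, -2.1. Stable (all poles in LHP)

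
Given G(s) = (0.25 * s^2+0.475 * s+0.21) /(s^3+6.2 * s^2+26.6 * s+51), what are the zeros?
Set numerator = 0: 0.25*s^2 + 0.475*s + 0.21 = 0.25*(s + 0.7)(s + 1.2) = 0 → Zeros: -0.7, -1.2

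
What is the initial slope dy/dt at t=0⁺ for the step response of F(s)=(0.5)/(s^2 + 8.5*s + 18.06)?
IVT: y'(0⁺) = lim_{s→∞} s²·Y(s) = lim_{s→∞} s·F(s).
deg(num) = 0, deg(den) = 2, relative degree = 2 ≥ 2, so s·F(s) → 0. Initial slope = 0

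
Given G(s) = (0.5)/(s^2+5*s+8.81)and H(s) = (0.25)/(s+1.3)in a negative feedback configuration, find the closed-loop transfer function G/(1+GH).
Closed-loop T = G/(1+GH).
Numerator: G_num * H_den = 0.5*s + 0.65.
Denominator: G_den * H_den + G_num * H_num = (s^3 + 6.3*s^2 + 15.31*s + 11.453) + (0.125) = s^3 + 6.3*s^2 + 15.31*s + 11.578.
T(s) = (0.5*s + 0.65)/(s^3 + 6.3*s^2 + 15.31*s + 11.578)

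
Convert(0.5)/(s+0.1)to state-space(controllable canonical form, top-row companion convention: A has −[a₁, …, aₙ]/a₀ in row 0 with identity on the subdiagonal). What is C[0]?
Reachable canonical form: C = numerator coefficients (right-aligned, zero-padded to length n).
num = 0.5, C = [[0.5]].
C[0] = 0.5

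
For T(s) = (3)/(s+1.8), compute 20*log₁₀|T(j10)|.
Substitute s = j*10: T(j10) = 0.0523053 - 0.290585j.
|T(j10)| = sqrt(Re² + Im²) = 0.2953.
20*log₁₀(0.2953) = -10.60 dB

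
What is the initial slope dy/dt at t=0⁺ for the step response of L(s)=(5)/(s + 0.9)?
IVT: y'(0⁺) = lim_{s→∞} s²·Y(s) = lim_{s→∞} s·L(s).
deg(num) = 0, deg(den) = 1, relative degree = 1, so s·L(s) → (leading num)/(leading den) = 5/1 = 5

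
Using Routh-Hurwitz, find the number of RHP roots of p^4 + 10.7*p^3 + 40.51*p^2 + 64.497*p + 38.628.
Routh array:
p^4: [1, 40.51, 38.628]; p^3: [10.7, 64.497]; p^2: [34.4822, 38.628]; p^1: [52.5106]; p^0: [38.628]
First column: [1, 10.7, 34.4822, 52.5106, 38.628]. Sign changes = RHP roots = 0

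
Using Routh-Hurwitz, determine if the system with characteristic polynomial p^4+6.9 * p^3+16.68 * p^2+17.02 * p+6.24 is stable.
Routh array:
p^4: [1, 16.68, 6.24]; p^3: [6.9, 17.02]; p^2: [14.2133, 6.24]; p^1: [13.9907]; p^0: [6.24]
First column: [1, 6.9, 14.2133, 13.9907, 6.24]. Sign changes = 0.
Yes, stable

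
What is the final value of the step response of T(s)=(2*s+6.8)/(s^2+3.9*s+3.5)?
FVT: lim_{t→∞} y(t) = lim_{s→0} s*Y(s) where Y(s) = T(s)/s.
= lim_{s→0} T(s) = T(0) = num(0)/den(0) = 6.8/3.5 = 1.943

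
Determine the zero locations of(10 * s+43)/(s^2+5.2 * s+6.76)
Set numerator = 0: 10*s + 43 = 0 → Zeros: -4.3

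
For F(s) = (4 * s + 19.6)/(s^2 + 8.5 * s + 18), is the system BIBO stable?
Denominator: s^2 + 8.5*s + 18 = (s + 4.5)(s + 4). Poles: -4, -4.5. All Re(p)<0: Yes (stable)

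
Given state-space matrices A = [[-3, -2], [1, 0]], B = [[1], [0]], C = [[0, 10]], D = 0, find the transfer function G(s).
G(s) = C(sI - A)⁻¹B + D.
Characteristic polynomial det(sI - A) = s^2 + 3*s + 2.
Numerator from C·adj(sI-A)·B + D·det(sI-A) = 10.
G(s) = (10)/(s^2 + 3*s + 2)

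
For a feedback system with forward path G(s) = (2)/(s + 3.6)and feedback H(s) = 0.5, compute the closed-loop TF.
Closed-loop T = G/(1+GH).
Numerator: G_num * H_den = 2.
Denominator: G_den * H_den + G_num * H_num = (s + 3.6) + (1) = s + 4.6.
T(s) = (2)/(s + 4.6)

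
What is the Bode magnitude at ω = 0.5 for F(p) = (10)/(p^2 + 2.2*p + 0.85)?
Substitute p = j*0.5: F(j0.5) = 3.82166 - 7.00637j.
|F(j0.5)| = sqrt(Re² + Im²) = 7.981.
20*log₁₀(7.981) = 18.04 dB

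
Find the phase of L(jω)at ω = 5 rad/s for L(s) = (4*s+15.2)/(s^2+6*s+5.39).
Substitute s = j*5: L(j5) = 0.235045 - 0.660308j.
∠L(j5) = atan2(Im, Re) = atan2(-0.660308, 0.235045) = -70.41°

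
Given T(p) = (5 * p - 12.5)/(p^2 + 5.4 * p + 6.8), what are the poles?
Set denominator = 0: p^2 + 5.4*p + 6.8 = (p + 3.4)(p + 2) = 0 → Poles: -2, -3.4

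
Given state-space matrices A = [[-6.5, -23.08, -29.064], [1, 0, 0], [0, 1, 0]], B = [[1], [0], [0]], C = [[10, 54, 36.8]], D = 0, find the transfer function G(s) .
G(s) = C(sI - A)⁻¹B + D.
Characteristic polynomial det(sI - A) = s^3 + 6.5*s^2 + 23.08*s + 29.064.
Numerator from C·adj(sI-A)·B + D·det(sI-A) = 10*s^2 + 54*s + 36.8.
G(s) = (10*s^2 + 54*s + 36.8)/(s^3 + 6.5*s^2 + 23.08*s + 29.064)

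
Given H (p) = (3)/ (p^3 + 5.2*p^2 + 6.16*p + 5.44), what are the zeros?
Numerator is a nonzero constant (3) → Zeros: none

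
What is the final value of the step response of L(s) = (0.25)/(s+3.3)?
FVT: lim_{t→∞} y(t) = lim_{s→0} s*Y(s) where Y(s) = L(s)/s.
= lim_{s→0} L(s) = L(0) = num(0)/den(0) = 0.25/3.3 = 0.07576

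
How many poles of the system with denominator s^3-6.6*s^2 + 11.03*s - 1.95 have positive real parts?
s^3 - 6.6*s^2 + 11.03*s - 1.95 = (s - 2.5)(s - 3.9)(s - 0.2). Poles: 0.2, 2.5, 3.9. RHP poles (Re>0): 3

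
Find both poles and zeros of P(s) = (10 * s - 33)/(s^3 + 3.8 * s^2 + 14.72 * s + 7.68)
Set denominator = 0: s^3 + 3.8*s^2 + 14.72*s + 7.68 = (s + 0.6)(s^2 + 3.2*s + 12.8) = 0 → Poles: -0.6, -1.6 + 3.2j, -1.6 - 3.2j
Set numerator = 0: 10*s - 33 = 0 → Zeros: 3.3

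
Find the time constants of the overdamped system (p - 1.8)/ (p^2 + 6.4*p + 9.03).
Overdamped: real poles at -4.3, -2.1. τ = -1/pole → τ₁ = 0.2326, τ₂ = 0.4762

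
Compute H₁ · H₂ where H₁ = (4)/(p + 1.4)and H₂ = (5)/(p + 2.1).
Series: H = H₁ · H₂ = (n₁·n₂)/(d₁·d₂).
Num: n₁·n₂ = 20. Den: d₁·d₂ = p^2 + 3.5*p + 2.94.
H(p) = (20)/(p^2 + 3.5*p + 2.94)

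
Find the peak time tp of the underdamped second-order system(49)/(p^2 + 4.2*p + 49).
Standard form: ωn²/(p²+2ζωn·p+ωn²) → ωn = 7, ζ = 0.3.
ωd = ωn·√(1-ζ²) = 7·√(1-0.3²) = 6.678.
tp = π/ωd = π/6.678 = 0.4705 s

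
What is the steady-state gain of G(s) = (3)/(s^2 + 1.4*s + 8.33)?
DC gain = G(0) = num(0)/den(0) = 3/8.33 = 0.3601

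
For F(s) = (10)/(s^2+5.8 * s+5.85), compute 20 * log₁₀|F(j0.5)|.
Substitute s = j*0.5: F(j0.5) = 1.4081 - 0.729193j.
|F(j0.5)| = sqrt(Re² + Im²) = 1.586.
20*log₁₀(1.586) = 4.00 dB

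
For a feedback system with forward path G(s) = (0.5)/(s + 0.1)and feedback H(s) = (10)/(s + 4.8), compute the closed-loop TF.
Closed-loop T = G/(1+GH).
Numerator: G_num * H_den = 0.5*s + 2.4.
Denominator: G_den * H_den + G_num * H_num = (s^2 + 4.9*s + 0.48) + (5) = s^2 + 4.9*s + 5.48.
T(s) = (0.5*s + 2.4)/(s^2 + 4.9*s + 5.48)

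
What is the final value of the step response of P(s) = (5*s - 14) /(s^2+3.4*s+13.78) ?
FVT: lim_{t→∞} y(t) = lim_{s→0} s*Y(s) where Y(s) = P(s)/s.
= lim_{s→0} P(s) = P(0) = num(0)/den(0) = -14/13.78 = -1.016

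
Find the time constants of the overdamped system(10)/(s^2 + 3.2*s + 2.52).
Overdamped: real poles at -1.8, -1.4. τ = -1/pole → τ₁ = 0.5556, τ₂ = 0.7143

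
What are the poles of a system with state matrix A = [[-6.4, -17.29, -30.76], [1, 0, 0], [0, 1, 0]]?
Eigenvalues solve det(λI - A) = 0.
Characteristic polynomial: λ^3 + 6.4*λ^2 + 17.29*λ + 30.76 = 0.
Factor: (λ + 4)(λ^2 + 2.4*λ + 7.69) = 0.
Roots: -1.2 + 2.5j, -1.2 - 2.5j, -4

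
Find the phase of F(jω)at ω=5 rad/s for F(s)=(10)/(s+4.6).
Substitute s = j*5: F(j5) = 0.996534 - 1.08319j.
∠F(j5) = atan2(Im, Re) = atan2(-1.08319, 0.996534) = -47.39°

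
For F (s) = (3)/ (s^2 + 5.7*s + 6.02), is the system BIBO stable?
Denominator: s^2 + 5.7*s + 6.02 = (s + 1.4)(s + 4.3). Poles: -1.4, -4.3. All Re(p)<0: Yes (stable)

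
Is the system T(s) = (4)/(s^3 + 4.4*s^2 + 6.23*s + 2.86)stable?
Denominator: s^3 + 4.4*s^2 + 6.23*s + 2.86 = (s + 1.1)(s + 2)(s + 1.3). Poles: -1.1, -1.3, -2. All Re(p)<0: Yes (stable)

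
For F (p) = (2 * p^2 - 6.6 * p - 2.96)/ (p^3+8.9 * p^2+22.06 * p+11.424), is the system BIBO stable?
Denominator: p^3 + 8.9*p^2 + 22.06*p + 11.424 = (p + 3.4)(p + 4.8)(p + 0.7). Poles: -0.7, -3.4, -4.8. All Re(p)<0: Yes (stable)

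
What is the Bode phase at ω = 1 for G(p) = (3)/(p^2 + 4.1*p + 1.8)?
Substitute p = j*1: G(j1) = 0.137536 - 0.704871j.
∠G(j1) = atan2(Im, Re) = atan2(-0.704871, 0.137536) = -78.96°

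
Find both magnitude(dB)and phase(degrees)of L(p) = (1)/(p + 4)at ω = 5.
Substitute p = j*5: L(j5) = 0.097561 - 0.121951j.
|L| = 20*log₁₀(sqrt(Re²+Im²)) = -16.13 dB.
∠L = atan2(Im, Re) = -51.34°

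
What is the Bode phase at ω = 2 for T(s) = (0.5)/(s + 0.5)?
Substitute s = j*2: T(j2) = 0.0588235 - 0.235294j.
∠T(j2) = atan2(Im, Re) = atan2(-0.235294, 0.0588235) = -75.96°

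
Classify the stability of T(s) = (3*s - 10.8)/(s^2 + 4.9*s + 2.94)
Denominator: s^2 + 4.9*s + 2.94 = (s + 0.7)(s + 4.2). Poles: -0.7, -4.2. Stable (all poles in LHP)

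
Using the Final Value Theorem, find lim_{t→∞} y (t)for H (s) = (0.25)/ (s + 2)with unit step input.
FVT: lim_{t→∞} y(t) = lim_{s→0} s*Y(s) where Y(s) = H(s)/s.
= lim_{s→0} H(s) = H(0) = num(0)/den(0) = 0.25/2 = 0.125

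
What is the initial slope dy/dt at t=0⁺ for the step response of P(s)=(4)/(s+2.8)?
IVT: y'(0⁺) = lim_{s→∞} s²·Y(s) = lim_{s→∞} s·P(s).
deg(num) = 0, deg(den) = 1, relative degree = 1, so s·P(s) → (leading num)/(leading den) = 4/1 = 4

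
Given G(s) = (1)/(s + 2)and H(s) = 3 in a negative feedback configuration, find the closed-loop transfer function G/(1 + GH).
Closed-loop T = G/(1+GH).
Numerator: G_num * H_den = 1.
Denominator: G_den * H_den + G_num * H_num = (s + 2) + (3) = s + 5.
T(s) = (1)/(s + 5)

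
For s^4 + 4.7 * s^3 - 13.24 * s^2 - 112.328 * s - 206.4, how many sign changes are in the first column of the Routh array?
Routh array:
s^4: [1, -13.24, -206.4]; s^3: [4.7, -112.328]; s^2: [10.6596, -206.4]; s^1: [-21.3225]; s^0: [-206.4]
First column: [1, 4.7, 10.6596, -21.3225, -206.4]. Sign changes = 1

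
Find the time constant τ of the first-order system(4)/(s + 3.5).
First-order system: τ = -1/pole. Pole = -3.5. τ = -1/(-3.5) = 0.2857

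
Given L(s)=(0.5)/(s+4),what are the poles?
Set denominator = 0: s + 4 = 0 → Poles: -4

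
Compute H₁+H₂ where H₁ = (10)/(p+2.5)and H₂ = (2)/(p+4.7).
Parallel: H = H₁ + H₂ = (n₁·d₂ + n₂·d₁)/(d₁·d₂).
n₁·d₂ = 10*p + 47. n₂·d₁ = 2*p + 5. Sum = 12*p + 52. d₁·d₂ = p^2 + 7.2*p + 11.75.
H(p) = (12*p + 52)/(p^2 + 7.2*p + 11.75)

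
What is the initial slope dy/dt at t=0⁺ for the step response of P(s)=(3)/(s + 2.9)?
IVT: y'(0⁺) = lim_{s→∞} s²·Y(s) = lim_{s→∞} s·P(s).
deg(num) = 0, deg(den) = 1, relative degree = 1, so s·P(s) → (leading num)/(leading den) = 3/1 = 3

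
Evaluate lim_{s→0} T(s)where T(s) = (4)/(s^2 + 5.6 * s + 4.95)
DC gain = T(0) = num(0)/den(0) = 4/4.95 = 0.8081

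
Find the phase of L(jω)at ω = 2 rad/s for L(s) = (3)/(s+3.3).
Substitute s = j*2: L(j2) = 0.664876 - 0.402955j.
∠L(j2) = atan2(Im, Re) = atan2(-0.402955, 0.664876) = -31.22°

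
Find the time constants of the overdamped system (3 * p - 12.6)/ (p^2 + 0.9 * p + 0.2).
Overdamped: real poles at -0.5, -0.4. τ = -1/pole → τ₁ = 2, τ₂ = 2.5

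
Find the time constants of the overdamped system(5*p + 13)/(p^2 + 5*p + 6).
Overdamped: real poles at -2, -3. τ = -1/pole → τ₁ = 0.5, τ₂ = 0.3333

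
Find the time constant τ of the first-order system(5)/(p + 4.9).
First-order system: τ = -1/pole. Pole = -4.9. τ = -1/(-4.9) = 0.2041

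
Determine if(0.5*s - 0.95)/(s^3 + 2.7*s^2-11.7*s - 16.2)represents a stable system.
Denominator: s^3 + 2.7*s^2 - 11.7*s - 16.2 = (s - 3)(s + 1.2)(s + 4.5). Poles: -1.2, -4.5, 3. All Re(p)<0: No (unstable)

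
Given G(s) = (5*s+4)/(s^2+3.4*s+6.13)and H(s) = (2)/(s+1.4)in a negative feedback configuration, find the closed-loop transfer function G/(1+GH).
Closed-loop T = G/(1+GH).
Numerator: G_num * H_den = 5*s^2 + 11*s + 5.6.
Denominator: G_den * H_den + G_num * H_num = (s^3 + 4.8*s^2 + 10.89*s + 8.582) + (10*s + 8) = s^3 + 4.8*s^2 + 20.89*s + 16.582.
T(s) = (5*s^2 + 11*s + 5.6)/(s^3 + 4.8*s^2 + 20.89*s + 16.582)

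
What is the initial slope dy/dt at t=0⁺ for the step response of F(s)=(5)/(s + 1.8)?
IVT: y'(0⁺) = lim_{s→∞} s²·Y(s) = lim_{s→∞} s·F(s).
deg(num) = 0, deg(den) = 1, relative degree = 1, so s·F(s) → (leading num)/(leading den) = 5/1 = 5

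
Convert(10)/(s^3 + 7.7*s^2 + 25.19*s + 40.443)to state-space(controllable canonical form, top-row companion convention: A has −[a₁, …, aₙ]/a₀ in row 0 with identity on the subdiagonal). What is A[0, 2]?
Reachable canonical form for den = s^3 + 7.7*s^2 + 25.19*s + 40.443: top row of A = -[a₁,a₂,...,aₙ]/a₀, ones on the subdiagonal, zeros elsewhere.
A = [[-7.7, -25.19, -40.443], [1, 0, 0], [0, 1, 0]].
A[0,2] = -40.443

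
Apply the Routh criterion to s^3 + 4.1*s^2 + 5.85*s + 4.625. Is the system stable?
Routh array:
s^3: [1, 5.85]; s^2: [4.1, 4.625]; s^1: [4.72195]; s^0: [4.625]
First column: [1, 4.1, 4.72195, 4.625]. Sign changes = 0.
Yes, stable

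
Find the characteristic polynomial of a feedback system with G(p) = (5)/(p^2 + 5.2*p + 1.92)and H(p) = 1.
Characteristic poly = G_den * H_den + G_num * H_num = (p^2 + 5.2*p + 1.92) + (5) = p^2 + 5.2*p + 6.92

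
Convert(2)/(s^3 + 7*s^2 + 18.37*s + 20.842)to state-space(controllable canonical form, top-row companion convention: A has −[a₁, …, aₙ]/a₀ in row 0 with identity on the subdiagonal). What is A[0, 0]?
Reachable canonical form for den = s^3 + 7*s^2 + 18.37*s + 20.842: top row of A = -[a₁,a₂,...,aₙ]/a₀, ones on the subdiagonal, zeros elsewhere.
A = [[-7, -18.37, -20.842], [1, 0, 0], [0, 1, 0]].
A[0,0] = -7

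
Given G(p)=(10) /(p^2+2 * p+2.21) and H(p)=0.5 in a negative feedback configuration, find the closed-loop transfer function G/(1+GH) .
Closed-loop T = G/(1+GH).
Numerator: G_num * H_den = 10.
Denominator: G_den * H_den + G_num * H_num = (p^2 + 2*p + 2.21) + (5) = p^2 + 2*p + 7.21.
T(p) = (10)/(p^2 + 2*p + 7.21)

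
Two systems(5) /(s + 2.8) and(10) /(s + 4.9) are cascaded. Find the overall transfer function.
Series: H = H₁ · H₂ = (n₁·n₂)/(d₁·d₂).
Num: n₁·n₂ = 50. Den: d₁·d₂ = s^2 + 7.7*s + 13.72.
H(s) = (50)/(s^2 + 7.7*s + 13.72)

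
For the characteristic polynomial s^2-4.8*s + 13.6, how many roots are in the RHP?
Poles: 2.4 + 2.8j, 2.4 - 2.8j. RHP poles (Re>0): 2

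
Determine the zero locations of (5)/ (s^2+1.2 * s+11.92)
Numerator is a nonzero constant (5) → Zeros: none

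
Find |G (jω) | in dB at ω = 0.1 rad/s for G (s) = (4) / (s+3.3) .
Substitute s = j*0.1: G(j0.1) = 1.21101 - 0.0366972j.
|G(j0.1)| = sqrt(Re² + Im²) = 1.212.
20*log₁₀(1.212) = 1.67 dB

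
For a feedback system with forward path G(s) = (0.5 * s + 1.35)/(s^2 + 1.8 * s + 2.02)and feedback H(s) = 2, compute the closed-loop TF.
Closed-loop T = G/(1+GH).
Numerator: G_num * H_den = 0.5*s + 1.35.
Denominator: G_den * H_den + G_num * H_num = (s^2 + 1.8*s + 2.02) + (s + 2.7) = s^2 + 2.8*s + 4.72.
T(s) = (0.5*s + 1.35)/(s^2 + 2.8*s + 4.72)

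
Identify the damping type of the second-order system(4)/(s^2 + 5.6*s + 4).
Standard form: ωn²/(s²+2ζωn·s+ωn²) gives ωn=2, ζ=1.4.
Overdamped (ζ = 1.4 > 1)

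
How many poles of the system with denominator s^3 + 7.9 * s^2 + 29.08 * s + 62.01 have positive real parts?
s^3 + 7.9*s^2 + 29.08*s + 62.01 = (s + 4.5)(s^2 + 3.4*s + 13.78). Poles: -1.7 + 3.3j, -1.7 - 3.3j, -4.5. RHP poles (Re>0): 0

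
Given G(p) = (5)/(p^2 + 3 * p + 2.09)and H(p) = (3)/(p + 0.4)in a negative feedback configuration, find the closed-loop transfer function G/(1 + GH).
Closed-loop T = G/(1+GH).
Numerator: G_num * H_den = 5*p + 2.
Denominator: G_den * H_den + G_num * H_num = (p^3 + 3.4*p^2 + 3.29*p + 0.836) + (15) = p^3 + 3.4*p^2 + 3.29*p + 15.836.
T(p) = (5*p + 2)/(p^3 + 3.4*p^2 + 3.29*p + 15.836)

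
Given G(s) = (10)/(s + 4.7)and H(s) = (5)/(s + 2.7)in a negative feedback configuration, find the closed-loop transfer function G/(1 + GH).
Closed-loop T = G/(1+GH).
Numerator: G_num * H_den = 10*s + 27.
Denominator: G_den * H_den + G_num * H_num = (s^2 + 7.4*s + 12.69) + (50) = s^2 + 7.4*s + 62.69.
T(s) = (10*s + 27)/(s^2 + 7.4*s + 62.69)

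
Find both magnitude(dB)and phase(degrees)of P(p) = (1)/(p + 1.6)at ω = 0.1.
Substitute p = j*0.1: P(j0.1) = 0.622568 - 0.0389105j.
|P| = 20*log₁₀(sqrt(Re²+Im²)) = -4.10 dB.
∠P = atan2(Im, Re) = -3.58°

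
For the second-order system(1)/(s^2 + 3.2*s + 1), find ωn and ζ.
Standard form: ωn²/(s²+2ζωn·s+ωn²).
const=1=ωn² → ωn=1, s coeff=3.2=2ζωn → ζ=1.6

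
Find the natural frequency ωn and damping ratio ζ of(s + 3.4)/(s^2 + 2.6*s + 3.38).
Underdamped: complex pole -1.3 + 1.3j. ωn = |pole| = 1.838, ζ = -Re(pole)/ωn = 0.7071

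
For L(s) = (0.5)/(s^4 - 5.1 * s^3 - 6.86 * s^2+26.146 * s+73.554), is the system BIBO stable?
Denominator: s^4 - 5.1*s^3 - 6.86*s^2 + 26.146*s + 73.554 = (s - 4.6)(s - 3.9)(s^2 + 3.4*s + 4.1). Poles: -1.7 + 1.1j, -1.7 - 1.1j, 3.9, 4.6. All Re(p)<0: No (unstable)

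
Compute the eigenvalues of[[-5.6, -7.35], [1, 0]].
Eigenvalues solve det(λI - A) = 0.
Characteristic polynomial: λ^2 + 5.6*λ + 7.35 = 0.
Factor: (λ + 2.1)(λ + 3.5) = 0.
Roots: -2.1, -3.5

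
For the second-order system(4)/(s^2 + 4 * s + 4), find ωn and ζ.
Standard form: ωn²/(s²+2ζωn·s+ωn²).
const=4=ωn² → ωn=2, s coeff=4=2ζωn → ζ=1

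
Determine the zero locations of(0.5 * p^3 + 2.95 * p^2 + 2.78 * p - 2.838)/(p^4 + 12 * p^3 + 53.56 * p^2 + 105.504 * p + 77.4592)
Set numerator = 0: 0.5*p^3 + 2.95*p^2 + 2.78*p - 2.838 = 0.5*(p + 2.2)(p + 4.3)(p - 0.6) = 0 → Zeros: -2.2, -4.3, 0.6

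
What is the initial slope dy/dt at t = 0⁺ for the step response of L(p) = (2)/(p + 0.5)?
IVT: y'(0⁺) = lim_{p→∞} p²·Y(p) = lim_{p→∞} p·L(p).
deg(num) = 0, deg(den) = 1, relative degree = 1, so p·L(p) → (leading num)/(leading den) = 2/1 = 2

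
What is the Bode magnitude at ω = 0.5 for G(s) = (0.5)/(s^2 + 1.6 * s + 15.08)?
Substitute s = j*0.5: G(j0.5) = 0.0336176 - 0.00181349j.
|G(j0.5)| = sqrt(Re² + Im²) = 0.03367.
20*log₁₀(0.03367) = -29.46 dB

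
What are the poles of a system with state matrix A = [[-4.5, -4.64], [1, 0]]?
Eigenvalues solve det(λI - A) = 0.
Characteristic polynomial: λ^2 + 4.5*λ + 4.64 = 0.
Factor: (λ + 1.6)(λ + 2.9) = 0.
Roots: -1.6, -2.9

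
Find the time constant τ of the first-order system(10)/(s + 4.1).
First-order system: τ = -1/pole. Pole = -4.1. τ = -1/(-4.1) = 0.2439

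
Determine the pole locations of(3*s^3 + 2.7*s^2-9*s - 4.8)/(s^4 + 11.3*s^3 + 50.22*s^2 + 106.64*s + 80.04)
Set denominator = 0: s^4 + 11.3*s^3 + 50.22*s^2 + 106.64*s + 80.04 = (s + 1.5)(s + 4.6)(s^2 + 5.2*s + 11.6) = 0 → Poles: -1.5, -2.6 + 2.2j, -2.6 - 2.2j, -4.6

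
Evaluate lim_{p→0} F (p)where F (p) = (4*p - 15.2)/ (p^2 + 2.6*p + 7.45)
DC gain = F(0) = num(0)/den(0) = -15.2/7.45 = -2.04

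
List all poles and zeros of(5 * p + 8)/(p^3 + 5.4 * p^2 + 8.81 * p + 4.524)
Set denominator = 0: p^3 + 5.4*p^2 + 8.81*p + 4.524 = (p + 1.3)(p + 1.2)(p + 2.9) = 0 → Poles: -1.2, -1.3, -2.9
Set numerator = 0: 5*p + 8 = 0 → Zeros: -1.6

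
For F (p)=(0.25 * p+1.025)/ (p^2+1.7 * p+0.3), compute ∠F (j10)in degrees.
Substitute p = j*10: F(j10) = -0.00583556 - 0.0260703j.
∠F(j10) = atan2(Im, Re) = atan2(-0.0260703, -0.00583556) = -102.62°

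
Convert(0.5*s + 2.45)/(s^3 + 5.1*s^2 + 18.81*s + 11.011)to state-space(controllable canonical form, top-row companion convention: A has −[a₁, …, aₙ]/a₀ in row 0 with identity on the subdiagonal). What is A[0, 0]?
Reachable canonical form for den = s^3 + 5.1*s^2 + 18.81*s + 11.011: top row of A = -[a₁,a₂,...,aₙ]/a₀, ones on the subdiagonal, zeros elsewhere.
A = [[-5.1, -18.81, -11.011], [1, 0, 0], [0, 1, 0]].
A[0,0] = -5.1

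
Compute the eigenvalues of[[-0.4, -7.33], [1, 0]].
Eigenvalues solve det(λI - A) = 0.
Characteristic polynomial: λ^2 + 0.4*λ + 7.33 = 0.
Roots: -0.2 + 2.7j, -0.2 - 2.7j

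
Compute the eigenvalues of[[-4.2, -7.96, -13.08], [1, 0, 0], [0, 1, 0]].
Eigenvalues solve det(λI - A) = 0.
Characteristic polynomial: λ^3 + 4.2*λ^2 + 7.96*λ + 13.08 = 0.
Factor: (λ + 3)(λ^2 + 1.2*λ + 4.36) = 0.
Roots: -0.6 + 2j, -0.6 - 2j, -3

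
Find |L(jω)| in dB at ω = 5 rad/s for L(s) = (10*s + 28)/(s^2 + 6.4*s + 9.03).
Substitute s = j*5: L(j5) = 0.901332 - 1.32482j.
|L(j5)| = sqrt(Re² + Im²) = 1.602.
20*log₁₀(1.602) = 4.10 dB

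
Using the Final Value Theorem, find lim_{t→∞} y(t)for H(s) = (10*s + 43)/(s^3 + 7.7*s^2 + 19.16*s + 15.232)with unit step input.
FVT: lim_{t→∞} y(t) = lim_{s→0} s*Y(s) where Y(s) = H(s)/s.
= lim_{s→0} H(s) = H(0) = num(0)/den(0) = 43/15.232 = 2.823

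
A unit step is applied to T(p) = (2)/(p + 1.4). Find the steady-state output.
FVT: lim_{t→∞} y(t) = lim_{p→0} p*Y(p) where Y(p) = T(p)/p.
= lim_{p→0} T(p) = T(0) = num(0)/den(0) = 2/1.4 = 1.429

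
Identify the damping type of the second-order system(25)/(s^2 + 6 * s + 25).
Standard form: ωn²/(s²+2ζωn·s+ωn²) gives ωn=5, ζ=0.6.
Underdamped (ζ = 0.6 < 1)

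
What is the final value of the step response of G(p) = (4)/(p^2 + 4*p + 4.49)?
FVT: lim_{t→∞} y(t) = lim_{p→0} p*Y(p) where Y(p) = G(p)/p.
= lim_{p→0} G(p) = G(0) = num(0)/den(0) = 4/4.49 = 0.8909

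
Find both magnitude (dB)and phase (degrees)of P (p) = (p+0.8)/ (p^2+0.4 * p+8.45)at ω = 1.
Substitute p = j*1: P(j1) = 0.11426 + 0.128093j.
|P| = 20*log₁₀(sqrt(Re²+Im²)) = -15.31 dB.
∠P = atan2(Im, Re) = 48.27°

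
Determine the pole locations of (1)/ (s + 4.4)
Set denominator = 0: s + 4.4 = 0 → Poles: -4.4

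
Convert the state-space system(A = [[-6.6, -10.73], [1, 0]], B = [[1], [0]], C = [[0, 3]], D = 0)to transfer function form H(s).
H(s) = C(sI - A)⁻¹B + D.
Characteristic polynomial det(sI - A) = s^2 + 6.6*s + 10.73.
Numerator from C·adj(sI-A)·B + D·det(sI-A) = 3.
H(s) = (3)/(s^2 + 6.6*s + 10.73)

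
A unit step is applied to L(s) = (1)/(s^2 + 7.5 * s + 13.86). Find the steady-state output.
FVT: lim_{t→∞} y(t) = lim_{s→0} s*Y(s) where Y(s) = L(s)/s.
= lim_{s→0} L(s) = L(0) = num(0)/den(0) = 1/13.86 = 0.07215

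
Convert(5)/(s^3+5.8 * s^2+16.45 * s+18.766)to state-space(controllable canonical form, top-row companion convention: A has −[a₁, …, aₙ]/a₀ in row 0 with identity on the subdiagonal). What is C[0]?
Reachable canonical form: C = numerator coefficients (right-aligned, zero-padded to length n).
num = 5, C = [[0, 0, 5]].
C[0] = 0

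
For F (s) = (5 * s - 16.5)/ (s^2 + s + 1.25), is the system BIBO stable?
Denominator: s^2 + s + 1.25. Poles: -0.5 + 1j, -0.5 - 1j. All Re(p)<0: Yes (stable)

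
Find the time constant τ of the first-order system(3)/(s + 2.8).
First-order system: τ = -1/pole. Pole = -2.8. τ = -1/(-2.8) = 0.3571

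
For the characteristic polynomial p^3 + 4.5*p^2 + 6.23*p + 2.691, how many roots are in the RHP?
p^3 + 4.5*p^2 + 6.23*p + 2.691 = (p + 2.3)(p + 1.3)(p + 0.9). Poles: -0.9, -1.3, -2.3. RHP poles (Re>0): 0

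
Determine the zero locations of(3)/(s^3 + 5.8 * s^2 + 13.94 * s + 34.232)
Numerator is a nonzero constant (3) → Zeros: none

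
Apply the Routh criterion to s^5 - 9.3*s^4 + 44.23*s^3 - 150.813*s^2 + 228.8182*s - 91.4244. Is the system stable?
Routh array:
s^5: [1, 44.23, 228.8182]; s^4: [-9.3, -150.813, -91.4244]; s^3: [28.0135, 218.988]; s^2: [-78.113, -91.4244]; s^1: [186.2]; s^0: [-91.4244]
First column: [1, -9.3, 28.0135, -78.113, 186.2, -91.4244]. Sign changes = 5.
No, unstable (5 RHP root(s))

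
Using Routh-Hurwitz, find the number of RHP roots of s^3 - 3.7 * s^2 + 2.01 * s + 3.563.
Routh array:
s^3: [1, 2.01]; s^2: [-3.7, 3.563]; s^1: [2.97297]; s^0: [3.563]
First column: [1, -3.7, 2.97297, 3.563]. Sign changes = RHP roots = 2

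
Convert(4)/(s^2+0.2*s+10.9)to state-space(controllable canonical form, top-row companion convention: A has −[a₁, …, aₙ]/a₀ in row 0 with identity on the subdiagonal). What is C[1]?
Reachable canonical form: C = numerator coefficients (right-aligned, zero-padded to length n).
num = 4, C = [[0, 4]].
C[1] = 4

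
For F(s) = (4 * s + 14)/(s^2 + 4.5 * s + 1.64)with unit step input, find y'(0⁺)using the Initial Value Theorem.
IVT: y'(0⁺) = lim_{s→∞} s²·Y(s) = lim_{s→∞} s·F(s).
deg(num) = 1, deg(den) = 2, relative degree = 1, so s·F(s) → (leading num)/(leading den) = 4/1 = 4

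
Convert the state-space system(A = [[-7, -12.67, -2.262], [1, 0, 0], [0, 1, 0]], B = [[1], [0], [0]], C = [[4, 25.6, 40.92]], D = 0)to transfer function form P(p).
P(p) = C(pI - A)⁻¹B + D.
Characteristic polynomial det(pI - A) = p^3 + 7*p^2 + 12.67*p + 2.262.
Numerator from C·adj(pI-A)·B + D·det(pI-A) = 4*p^2 + 25.6*p + 40.92.
P(p) = (4*p^2 + 25.6*p + 40.92)/(p^3 + 7*p^2 + 12.67*p + 2.262)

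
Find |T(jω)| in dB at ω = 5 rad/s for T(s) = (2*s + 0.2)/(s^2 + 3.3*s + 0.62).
Substitute s = j*5: T(j5) = 0.184765 - 0.285126j.
|T(j5)| = sqrt(Re² + Im²) = 0.3398.
20*log₁₀(0.3398) = -9.38 dB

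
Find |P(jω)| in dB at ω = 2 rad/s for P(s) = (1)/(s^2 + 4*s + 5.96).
Substitute s = j*2: P(j2) = 0.0288908 - 0.117922j.
|P(j2)| = sqrt(Re² + Im²) = 0.1214.
20*log₁₀(0.1214) = -18.31 dB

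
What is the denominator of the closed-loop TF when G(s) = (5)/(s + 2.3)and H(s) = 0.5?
Characteristic poly = G_den * H_den + G_num * H_num = (s + 2.3) + (2.5) = s + 4.8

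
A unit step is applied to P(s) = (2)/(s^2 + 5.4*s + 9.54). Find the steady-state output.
FVT: lim_{t→∞} y(t) = lim_{s→0} s*Y(s) where Y(s) = P(s)/s.
= lim_{s→0} P(s) = P(0) = num(0)/den(0) = 2/9.54 = 0.2096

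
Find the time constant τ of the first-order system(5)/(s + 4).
First-order system: τ = -1/pole. Pole = -4. τ = -1/(-4) = 0.25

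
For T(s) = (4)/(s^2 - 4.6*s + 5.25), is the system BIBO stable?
Denominator: s^2 - 4.6*s + 5.25 = (s - 2.5)(s - 2.1). Poles: 2.1, 2.5. All Re(p)<0: No (unstable)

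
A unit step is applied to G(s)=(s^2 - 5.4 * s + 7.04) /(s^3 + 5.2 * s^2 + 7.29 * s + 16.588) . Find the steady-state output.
FVT: lim_{t→∞} y(t) = lim_{s→0} s*Y(s) where Y(s) = G(s)/s.
= lim_{s→0} G(s) = G(0) = num(0)/den(0) = 7.04/16.588 = 0.4244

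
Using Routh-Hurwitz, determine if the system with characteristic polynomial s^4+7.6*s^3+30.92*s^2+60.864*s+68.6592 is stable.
Routh array:
s^4: [1, 30.92, 68.6592]; s^3: [7.6, 60.864]; s^2: [22.9116, 68.6592]; s^1: [38.0891]; s^0: [68.6592]
First column: [1, 7.6, 22.9116, 38.0891, 68.6592]. Sign changes = 0.
Yes, stable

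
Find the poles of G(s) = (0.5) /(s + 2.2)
Set denominator = 0: s + 2.2 = 0 → Poles: -2.2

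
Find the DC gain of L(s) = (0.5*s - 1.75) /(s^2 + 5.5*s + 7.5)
DC gain = L(0) = num(0)/den(0) = -1.75/7.5 = -0.2333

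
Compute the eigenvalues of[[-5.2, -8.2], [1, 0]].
Eigenvalues solve det(λI - A) = 0.
Characteristic polynomial: λ^2 + 5.2*λ + 8.2 = 0.
Roots: -2.6 + 1.2j, -2.6 - 1.2j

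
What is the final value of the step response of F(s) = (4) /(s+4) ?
FVT: lim_{t→∞} y(t) = lim_{s→0} s*Y(s) where Y(s) = F(s)/s.
= lim_{s→0} F(s) = F(0) = num(0)/den(0) = 4/4 = 1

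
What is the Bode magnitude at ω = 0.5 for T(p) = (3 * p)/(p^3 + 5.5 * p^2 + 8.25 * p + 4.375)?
Substitute p = j*0.5: T(j0.5) = 0.24 + 0.18j.
|T(j0.5)| = sqrt(Re² + Im²) = 0.3.
20*log₁₀(0.3) = -10.46 dB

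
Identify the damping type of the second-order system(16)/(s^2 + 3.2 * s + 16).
Standard form: ωn²/(s²+2ζωn·s+ωn²) gives ωn=4, ζ=0.4.
Underdamped (ζ = 0.4 < 1)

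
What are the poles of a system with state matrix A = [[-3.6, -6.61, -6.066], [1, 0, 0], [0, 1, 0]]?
Eigenvalues solve det(λI - A) = 0.
Characteristic polynomial: λ^3 + 3.6*λ^2 + 6.61*λ + 6.066 = 0.
Factor: (λ + 1.8)(λ^2 + 1.8*λ + 3.37) = 0.
Roots: -0.9 + 1.6j, -0.9 - 1.6j, -1.8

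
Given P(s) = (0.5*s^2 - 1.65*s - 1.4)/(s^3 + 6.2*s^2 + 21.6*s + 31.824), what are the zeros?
Set numerator = 0: 0.5*s^2 - 1.65*s - 1.4 = 0.5*(s - 4)(s + 0.7) = 0 → Zeros: -0.7, 4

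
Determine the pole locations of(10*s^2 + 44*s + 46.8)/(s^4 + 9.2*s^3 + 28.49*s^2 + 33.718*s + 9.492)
Set denominator = 0: s^4 + 9.2*s^3 + 28.49*s^2 + 33.718*s + 9.492 = (s + 0.4)(s + 4.2)(s^2 + 4.6*s + 5.65) = 0 → Poles: -0.4, -2.3 + 0.6j, -2.3 - 0.6j, -4.2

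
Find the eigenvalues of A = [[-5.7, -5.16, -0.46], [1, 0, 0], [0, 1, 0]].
Eigenvalues solve det(λI - A) = 0.
Characteristic polynomial: λ^3 + 5.7*λ^2 + 5.16*λ + 0.46 = 0.
Factor: (λ + 4.6)(λ + 0.1)(λ + 1) = 0.
Roots: -0.1, -1, -4.6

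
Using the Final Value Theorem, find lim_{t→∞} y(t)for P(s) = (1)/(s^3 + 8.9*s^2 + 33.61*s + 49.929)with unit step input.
FVT: lim_{t→∞} y(t) = lim_{s→0} s*Y(s) where Y(s) = P(s)/s.
= lim_{s→0} P(s) = P(0) = num(0)/den(0) = 1/49.929 = 0.02003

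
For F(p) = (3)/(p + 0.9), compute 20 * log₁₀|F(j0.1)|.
Substitute p = j*0.1: F(j0.1) = 3.29268 - 0.365854j.
|F(j0.1)| = sqrt(Re² + Im²) = 3.313.
20*log₁₀(3.313) = 10.40 dB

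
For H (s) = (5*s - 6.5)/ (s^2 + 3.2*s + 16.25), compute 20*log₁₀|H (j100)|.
Substitute s = j*100: H(j100) = 0.00225396 - 0.0500091j.
|H(j100)| = sqrt(Re² + Im²) = 0.05006.
20*log₁₀(0.05006) = -26.01 dB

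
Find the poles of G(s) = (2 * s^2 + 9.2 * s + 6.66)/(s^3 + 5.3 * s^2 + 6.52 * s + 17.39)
Set denominator = 0: s^3 + 5.3*s^2 + 6.52*s + 17.39 = (s + 4.7)(s^2 + 0.6*s + 3.7) = 0 → Poles: -0.3 + 1.9j, -0.3 - 1.9j, -4.7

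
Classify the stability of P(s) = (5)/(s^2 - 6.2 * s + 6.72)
Denominator: s^2 - 6.2*s + 6.72 = (s - 1.4)(s - 4.8). Poles: 1.4, 4.8. Unstable (2 pole(s) in RHP)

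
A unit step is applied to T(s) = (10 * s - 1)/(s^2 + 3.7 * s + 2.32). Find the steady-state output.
FVT: lim_{t→∞} y(t) = lim_{s→0} s*Y(s) where Y(s) = T(s)/s.
= lim_{s→0} T(s) = T(0) = num(0)/den(0) = -1/2.32 = -0.431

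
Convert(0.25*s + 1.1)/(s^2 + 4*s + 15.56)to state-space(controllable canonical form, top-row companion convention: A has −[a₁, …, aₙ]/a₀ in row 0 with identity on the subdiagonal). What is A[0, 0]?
Reachable canonical form for den = s^2 + 4*s + 15.56: top row of A = -[a₁,a₂,...,aₙ]/a₀, ones on the subdiagonal, zeros elsewhere.
A = [[-4, -15.56], [1, 0]].
A[0,0] = -4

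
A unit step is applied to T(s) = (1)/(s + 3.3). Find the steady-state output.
FVT: lim_{t→∞} y(t) = lim_{s→0} s*Y(s) where Y(s) = T(s)/s.
= lim_{s→0} T(s) = T(0) = num(0)/den(0) = 1/3.3 = 0.303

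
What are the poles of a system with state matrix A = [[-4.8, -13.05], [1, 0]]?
Eigenvalues solve det(λI - A) = 0.
Characteristic polynomial: λ^2 + 4.8*λ + 13.05 = 0.
Roots: -2.4 + 2.7j, -2.4 - 2.7j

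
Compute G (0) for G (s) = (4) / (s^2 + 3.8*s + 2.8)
DC gain = G(0) = num(0)/den(0) = 4/2.8 = 1.429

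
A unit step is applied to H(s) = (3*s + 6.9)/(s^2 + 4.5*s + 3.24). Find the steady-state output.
FVT: lim_{t→∞} y(t) = lim_{s→0} s*Y(s) where Y(s) = H(s)/s.
= lim_{s→0} H(s) = H(0) = num(0)/den(0) = 6.9/3.24 = 2.13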